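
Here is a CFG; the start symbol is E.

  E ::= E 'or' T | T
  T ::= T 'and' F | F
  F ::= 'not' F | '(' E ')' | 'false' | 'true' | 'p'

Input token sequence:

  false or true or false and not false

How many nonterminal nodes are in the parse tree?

12

[E [E [E [T [F false]]] or [T [F true]]] or [T [T [F false]] and [F not [F false]]]]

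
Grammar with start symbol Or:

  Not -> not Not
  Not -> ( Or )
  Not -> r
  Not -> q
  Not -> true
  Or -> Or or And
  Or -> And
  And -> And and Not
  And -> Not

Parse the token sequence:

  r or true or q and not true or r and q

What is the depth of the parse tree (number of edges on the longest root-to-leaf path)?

[Or [Or [Or [Or [And [Not r]]] or [And [Not true]]] or [And [And [Not q]] and [Not not [Not true]]]] or [And [And [Not r]] and [Not q]]]

6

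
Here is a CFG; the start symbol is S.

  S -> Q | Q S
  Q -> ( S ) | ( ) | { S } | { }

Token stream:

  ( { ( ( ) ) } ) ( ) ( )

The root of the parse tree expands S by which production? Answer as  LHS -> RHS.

[S [Q ( [S [Q { [S [Q ( [S [Q ( )]] )]] }]] )] [S [Q ( )] [S [Q ( )]]]]

S -> Q S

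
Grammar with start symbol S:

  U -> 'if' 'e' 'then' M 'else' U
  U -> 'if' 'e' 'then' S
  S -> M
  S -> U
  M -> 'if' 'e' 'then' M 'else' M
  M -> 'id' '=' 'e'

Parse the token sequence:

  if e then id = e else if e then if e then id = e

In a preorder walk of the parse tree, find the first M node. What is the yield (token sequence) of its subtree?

[S [U if e then [M id = e] else [U if e then [S [U if e then [S [M id = e]]]]]]]

id = e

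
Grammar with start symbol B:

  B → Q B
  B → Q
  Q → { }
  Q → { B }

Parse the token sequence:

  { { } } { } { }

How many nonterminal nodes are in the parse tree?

[B [Q { [B [Q { }]] }] [B [Q { }] [B [Q { }]]]]

8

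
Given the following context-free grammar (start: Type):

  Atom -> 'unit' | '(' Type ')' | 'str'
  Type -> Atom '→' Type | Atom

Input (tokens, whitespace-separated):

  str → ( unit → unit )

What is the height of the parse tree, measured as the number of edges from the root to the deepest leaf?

[Type [Atom str] → [Type [Atom ( [Type [Atom unit] → [Type [Atom unit]]] )]]]

6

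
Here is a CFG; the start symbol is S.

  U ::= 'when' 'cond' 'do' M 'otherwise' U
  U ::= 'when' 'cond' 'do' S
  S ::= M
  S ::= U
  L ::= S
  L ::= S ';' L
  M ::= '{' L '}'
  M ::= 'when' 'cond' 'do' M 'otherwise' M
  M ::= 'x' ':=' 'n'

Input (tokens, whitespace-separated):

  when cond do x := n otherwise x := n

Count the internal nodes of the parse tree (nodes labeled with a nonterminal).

[S [M when cond do [M x := n] otherwise [M x := n]]]

4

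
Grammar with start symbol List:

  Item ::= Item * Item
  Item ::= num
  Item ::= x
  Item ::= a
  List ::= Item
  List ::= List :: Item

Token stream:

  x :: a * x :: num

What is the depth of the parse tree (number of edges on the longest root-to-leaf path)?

4

[List [List [List [Item x]] :: [Item [Item a] * [Item x]]] :: [Item num]]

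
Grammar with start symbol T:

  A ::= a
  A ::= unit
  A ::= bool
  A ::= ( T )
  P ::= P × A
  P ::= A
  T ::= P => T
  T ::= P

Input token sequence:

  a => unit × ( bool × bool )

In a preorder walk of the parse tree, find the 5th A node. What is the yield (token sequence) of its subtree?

bool

[T [P [A a]] => [T [P [P [A unit]] × [A ( [T [P [P [A bool]] × [A bool]]] )]]]]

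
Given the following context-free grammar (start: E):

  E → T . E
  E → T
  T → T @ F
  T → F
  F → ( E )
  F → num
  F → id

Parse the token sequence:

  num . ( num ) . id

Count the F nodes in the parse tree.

[E [T [F num]] . [E [T [F ( [E [T [F num]]] )]] . [E [T [F id]]]]]

4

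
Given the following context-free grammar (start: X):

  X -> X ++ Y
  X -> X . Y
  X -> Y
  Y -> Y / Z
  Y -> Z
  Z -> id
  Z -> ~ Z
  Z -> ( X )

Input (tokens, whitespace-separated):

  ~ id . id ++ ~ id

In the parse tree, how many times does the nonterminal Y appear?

3

[X [X [X [Y [Z ~ [Z id]]]] . [Y [Z id]]] ++ [Y [Z ~ [Z id]]]]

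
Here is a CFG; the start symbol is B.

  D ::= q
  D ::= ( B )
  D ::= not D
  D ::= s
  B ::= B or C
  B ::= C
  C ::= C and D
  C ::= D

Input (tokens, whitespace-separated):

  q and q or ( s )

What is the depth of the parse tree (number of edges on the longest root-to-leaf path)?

[B [B [C [C [D q]] and [D q]]] or [C [D ( [B [C [D s]]] )]]]

6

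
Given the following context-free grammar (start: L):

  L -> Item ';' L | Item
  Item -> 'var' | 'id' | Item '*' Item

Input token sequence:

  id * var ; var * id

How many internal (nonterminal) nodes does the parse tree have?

[L [Item [Item id] * [Item var]] ; [L [Item [Item var] * [Item id]]]]

8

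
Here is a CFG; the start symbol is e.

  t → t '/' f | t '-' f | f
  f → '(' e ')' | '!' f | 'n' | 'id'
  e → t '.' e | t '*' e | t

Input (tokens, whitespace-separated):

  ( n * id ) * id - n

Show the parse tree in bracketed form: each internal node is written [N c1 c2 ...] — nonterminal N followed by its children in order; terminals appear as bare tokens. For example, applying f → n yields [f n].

[e [t [f ( [e [t [f n]] * [e [t [f id]]]] )]] * [e [t [t [f id]] - [f n]]]]

e
t * e
f * e
( e ) * e
( t * e ) * e
( f * e ) * e
( n * e ) * e
( n * t ) * e
( n * f ) * e
( n * id ) * e
( n * id ) * t
( n * id ) * t - f
( n * id ) * f - f
( n * id ) * id - f
( n * id ) * id - n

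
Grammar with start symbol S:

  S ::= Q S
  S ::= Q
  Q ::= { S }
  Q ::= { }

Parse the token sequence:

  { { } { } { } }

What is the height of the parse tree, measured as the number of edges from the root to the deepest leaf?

6

[S [Q { [S [Q { }] [S [Q { }] [S [Q { }]]]] }]]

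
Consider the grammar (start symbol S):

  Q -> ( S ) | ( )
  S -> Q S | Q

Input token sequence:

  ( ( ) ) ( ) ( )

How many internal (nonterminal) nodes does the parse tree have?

[S [Q ( [S [Q ( )]] )] [S [Q ( )] [S [Q ( )]]]]

8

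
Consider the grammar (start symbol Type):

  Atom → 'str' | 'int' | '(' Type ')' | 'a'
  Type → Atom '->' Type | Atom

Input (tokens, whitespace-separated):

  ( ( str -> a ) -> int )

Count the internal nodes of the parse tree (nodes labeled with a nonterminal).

10

[Type [Atom ( [Type [Atom ( [Type [Atom str] -> [Type [Atom a]]] )] -> [Type [Atom int]]] )]]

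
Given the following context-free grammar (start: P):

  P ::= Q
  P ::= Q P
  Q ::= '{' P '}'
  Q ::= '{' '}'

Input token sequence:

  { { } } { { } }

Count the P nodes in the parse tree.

4

[P [Q { [P [Q { }]] }] [P [Q { [P [Q { }]] }]]]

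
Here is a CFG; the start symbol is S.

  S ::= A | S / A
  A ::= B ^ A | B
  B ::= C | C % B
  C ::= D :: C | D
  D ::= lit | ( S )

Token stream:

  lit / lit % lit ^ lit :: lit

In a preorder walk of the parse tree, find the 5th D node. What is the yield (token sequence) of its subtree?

[S [S [A [B [C [D lit]]]]] / [A [B [C [D lit]] % [B [C [D lit]]]] ^ [A [B [C [D lit] :: [C [D lit]]]]]]]

lit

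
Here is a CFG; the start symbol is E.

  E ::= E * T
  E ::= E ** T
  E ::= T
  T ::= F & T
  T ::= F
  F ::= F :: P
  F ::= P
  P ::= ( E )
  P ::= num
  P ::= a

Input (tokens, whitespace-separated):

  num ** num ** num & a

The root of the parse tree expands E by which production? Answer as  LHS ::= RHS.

[E [E [E [T [F [P num]]]] ** [T [F [P num]]]] ** [T [F [P num]] & [T [F [P a]]]]]

E ::= E ** T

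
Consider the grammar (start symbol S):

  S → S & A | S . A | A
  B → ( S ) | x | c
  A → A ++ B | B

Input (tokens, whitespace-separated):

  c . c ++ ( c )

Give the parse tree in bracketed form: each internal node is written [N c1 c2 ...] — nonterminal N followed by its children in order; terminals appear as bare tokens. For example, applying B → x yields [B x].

[S [S [A [B c]]] . [A [A [B c]] ++ [B ( [S [A [B c]]] )]]]

S
S . A
A . A
B . A
c . A
c . A ++ B
c . B ++ B
c . c ++ B
c . c ++ ( S )
c . c ++ ( A )
c . c ++ ( B )
c . c ++ ( c )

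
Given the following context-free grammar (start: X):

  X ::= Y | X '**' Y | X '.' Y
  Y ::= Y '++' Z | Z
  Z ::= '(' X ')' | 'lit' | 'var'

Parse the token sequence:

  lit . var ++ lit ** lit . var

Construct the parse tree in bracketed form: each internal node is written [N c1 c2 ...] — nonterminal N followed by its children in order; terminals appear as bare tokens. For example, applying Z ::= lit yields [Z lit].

[X [X [X [X [Y [Z lit]]] . [Y [Y [Z var]] ++ [Z lit]]] ** [Y [Z lit]]] . [Y [Z var]]]

X
X . Y
X ** Y . Y
X . Y ** Y . Y
Y . Y ** Y . Y
Z . Y ** Y . Y
lit . Y ** Y . Y
lit . Y ++ Z ** Y . Y
lit . Z ++ Z ** Y . Y
lit . var ++ Z ** Y . Y
lit . var ++ lit ** Y . Y
lit . var ++ lit ** Z . Y
lit . var ++ lit ** lit . Y
lit . var ++ lit ** lit . Z
lit . var ++ lit ** lit . var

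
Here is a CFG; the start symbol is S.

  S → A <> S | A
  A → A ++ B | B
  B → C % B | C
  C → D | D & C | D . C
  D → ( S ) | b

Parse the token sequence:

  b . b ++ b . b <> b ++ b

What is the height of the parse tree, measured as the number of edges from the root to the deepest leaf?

7

[S [A [A [B [C [D b] . [C [D b]]]]] ++ [B [C [D b] . [C [D b]]]]] <> [S [A [A [B [C [D b]]]] ++ [B [C [D b]]]]]]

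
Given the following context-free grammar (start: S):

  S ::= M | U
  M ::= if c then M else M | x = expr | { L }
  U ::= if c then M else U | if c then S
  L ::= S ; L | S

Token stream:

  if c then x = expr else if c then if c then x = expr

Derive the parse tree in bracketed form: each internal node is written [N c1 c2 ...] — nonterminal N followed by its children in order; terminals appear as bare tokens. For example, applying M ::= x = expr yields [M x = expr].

[S [U if c then [M x = expr] else [U if c then [S [U if c then [S [M x = expr]]]]]]]

S
U
if c then M else U
if c then x = expr else U
if c then x = expr else if c then S
if c then x = expr else if c then U
if c then x = expr else if c then if c then S
if c then x = expr else if c then if c then M
if c then x = expr else if c then if c then x = expr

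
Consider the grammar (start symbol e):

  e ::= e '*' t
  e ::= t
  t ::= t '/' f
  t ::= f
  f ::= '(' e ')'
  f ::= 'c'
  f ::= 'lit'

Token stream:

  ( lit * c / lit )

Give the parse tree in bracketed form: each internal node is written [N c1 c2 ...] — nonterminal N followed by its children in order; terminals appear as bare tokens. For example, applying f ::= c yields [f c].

e
t
f
( e )
( e * t )
( t * t )
( f * t )
( lit * t )
( lit * t / f )
( lit * f / f )
( lit * c / f )
( lit * c / lit )

[e [t [f ( [e [e [t [f lit]]] * [t [t [f c]] / [f lit]]] )]]]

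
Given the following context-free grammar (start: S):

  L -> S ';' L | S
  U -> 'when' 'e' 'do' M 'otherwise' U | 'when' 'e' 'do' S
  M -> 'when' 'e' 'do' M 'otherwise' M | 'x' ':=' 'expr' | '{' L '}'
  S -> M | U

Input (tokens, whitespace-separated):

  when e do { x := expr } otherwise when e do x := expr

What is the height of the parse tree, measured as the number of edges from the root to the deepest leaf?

6

[S [U when e do [M { [L [S [M x := expr]]] }] otherwise [U when e do [S [M x := expr]]]]]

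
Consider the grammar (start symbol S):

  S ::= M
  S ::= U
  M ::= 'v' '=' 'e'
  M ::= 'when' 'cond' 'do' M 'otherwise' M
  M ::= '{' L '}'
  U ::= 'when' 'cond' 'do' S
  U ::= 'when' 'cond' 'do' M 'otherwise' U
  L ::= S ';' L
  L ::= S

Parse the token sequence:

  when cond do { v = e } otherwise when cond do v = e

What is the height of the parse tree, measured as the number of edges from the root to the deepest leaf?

6

[S [U when cond do [M { [L [S [M v = e]]] }] otherwise [U when cond do [S [M v = e]]]]]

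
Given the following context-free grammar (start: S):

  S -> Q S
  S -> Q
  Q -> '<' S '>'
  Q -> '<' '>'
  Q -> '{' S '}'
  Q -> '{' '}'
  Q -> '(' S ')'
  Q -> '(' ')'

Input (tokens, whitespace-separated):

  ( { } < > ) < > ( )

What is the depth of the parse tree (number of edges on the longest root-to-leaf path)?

5

[S [Q ( [S [Q { }] [S [Q < >]]] )] [S [Q < >] [S [Q ( )]]]]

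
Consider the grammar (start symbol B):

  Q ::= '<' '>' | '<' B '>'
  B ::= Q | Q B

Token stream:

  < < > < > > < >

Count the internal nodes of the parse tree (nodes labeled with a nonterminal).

[B [Q < [B [Q < >] [B [Q < >]]] >] [B [Q < >]]]

8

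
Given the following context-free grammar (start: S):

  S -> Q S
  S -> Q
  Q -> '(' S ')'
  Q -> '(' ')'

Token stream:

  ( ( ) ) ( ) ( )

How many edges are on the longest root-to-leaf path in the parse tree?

[S [Q ( [S [Q ( )]] )] [S [Q ( )] [S [Q ( )]]]]

4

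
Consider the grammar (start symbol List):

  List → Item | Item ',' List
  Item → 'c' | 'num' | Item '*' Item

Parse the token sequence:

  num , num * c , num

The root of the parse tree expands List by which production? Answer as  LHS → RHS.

[List [Item num] , [List [Item [Item num] * [Item c]] , [List [Item num]]]]

List → Item ',' List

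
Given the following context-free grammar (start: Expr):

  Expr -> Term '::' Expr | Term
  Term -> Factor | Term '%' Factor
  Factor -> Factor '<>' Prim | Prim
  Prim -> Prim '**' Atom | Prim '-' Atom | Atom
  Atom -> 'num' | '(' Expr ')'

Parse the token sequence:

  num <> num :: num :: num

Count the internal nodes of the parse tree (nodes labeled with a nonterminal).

[Expr [Term [Factor [Factor [Prim [Atom num]]] <> [Prim [Atom num]]]] :: [Expr [Term [Factor [Prim [Atom num]]]] :: [Expr [Term [Factor [Prim [Atom num]]]]]]]

18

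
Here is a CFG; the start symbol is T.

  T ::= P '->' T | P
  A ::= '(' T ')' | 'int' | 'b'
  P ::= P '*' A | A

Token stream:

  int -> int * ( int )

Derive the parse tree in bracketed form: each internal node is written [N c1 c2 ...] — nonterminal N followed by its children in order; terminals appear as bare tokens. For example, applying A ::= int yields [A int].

[T [P [A int]] -> [T [P [P [A int]] * [A ( [T [P [A int]]] )]]]]

T
P -> T
A -> T
int -> T
int -> P
int -> P * A
int -> A * A
int -> int * A
int -> int * ( T )
int -> int * ( P )
int -> int * ( A )
int -> int * ( int )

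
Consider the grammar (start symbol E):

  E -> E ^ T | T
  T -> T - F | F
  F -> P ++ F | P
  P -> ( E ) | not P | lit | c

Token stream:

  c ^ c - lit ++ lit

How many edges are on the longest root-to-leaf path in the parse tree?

5

[E [E [T [F [P c]]]] ^ [T [T [F [P c]]] - [F [P lit] ++ [F [P lit]]]]]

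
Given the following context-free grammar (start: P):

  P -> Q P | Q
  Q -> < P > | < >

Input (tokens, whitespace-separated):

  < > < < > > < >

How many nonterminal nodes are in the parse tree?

8

[P [Q < >] [P [Q < [P [Q < >]] >] [P [Q < >]]]]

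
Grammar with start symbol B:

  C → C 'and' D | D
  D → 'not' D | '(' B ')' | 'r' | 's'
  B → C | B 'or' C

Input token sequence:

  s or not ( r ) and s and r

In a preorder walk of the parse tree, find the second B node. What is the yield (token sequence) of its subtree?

s

[B [B [C [D s]]] or [C [C [C [D not [D ( [B [C [D r]]] )]]] and [D s]] and [D r]]]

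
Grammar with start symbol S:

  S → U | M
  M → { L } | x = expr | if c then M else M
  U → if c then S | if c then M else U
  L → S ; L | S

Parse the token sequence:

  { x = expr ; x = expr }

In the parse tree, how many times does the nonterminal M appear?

3

[S [M { [L [S [M x = expr]] ; [L [S [M x = expr]]]] }]]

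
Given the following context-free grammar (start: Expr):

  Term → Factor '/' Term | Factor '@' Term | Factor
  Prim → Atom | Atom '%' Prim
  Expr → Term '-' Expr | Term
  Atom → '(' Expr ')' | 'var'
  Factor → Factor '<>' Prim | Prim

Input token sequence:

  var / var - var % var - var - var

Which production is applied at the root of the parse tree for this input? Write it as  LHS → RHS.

Expr → Term '-' Expr

[Expr [Term [Factor [Prim [Atom var]]] / [Term [Factor [Prim [Atom var]]]]] - [Expr [Term [Factor [Prim [Atom var] % [Prim [Atom var]]]]] - [Expr [Term [Factor [Prim [Atom var]]]] - [Expr [Term [Factor [Prim [Atom var]]]]]]]]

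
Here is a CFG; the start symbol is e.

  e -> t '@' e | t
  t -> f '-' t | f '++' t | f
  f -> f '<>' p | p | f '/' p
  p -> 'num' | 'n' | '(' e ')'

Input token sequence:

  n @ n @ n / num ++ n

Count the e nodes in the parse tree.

3

[e [t [f [p n]]] @ [e [t [f [p n]]] @ [e [t [f [f [p n]] / [p num]] ++ [t [f [p n]]]]]]]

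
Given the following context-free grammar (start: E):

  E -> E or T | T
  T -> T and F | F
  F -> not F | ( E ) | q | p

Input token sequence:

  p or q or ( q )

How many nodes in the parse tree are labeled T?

[E [E [E [T [F p]]] or [T [F q]]] or [T [F ( [E [T [F q]]] )]]]

4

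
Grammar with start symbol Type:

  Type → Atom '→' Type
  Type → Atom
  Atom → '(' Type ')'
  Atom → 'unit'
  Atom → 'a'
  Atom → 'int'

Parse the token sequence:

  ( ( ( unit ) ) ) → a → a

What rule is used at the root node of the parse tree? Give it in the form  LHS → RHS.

[Type [Atom ( [Type [Atom ( [Type [Atom ( [Type [Atom unit]] )]] )]] )] → [Type [Atom a] → [Type [Atom a]]]]

Type → Atom '→' Type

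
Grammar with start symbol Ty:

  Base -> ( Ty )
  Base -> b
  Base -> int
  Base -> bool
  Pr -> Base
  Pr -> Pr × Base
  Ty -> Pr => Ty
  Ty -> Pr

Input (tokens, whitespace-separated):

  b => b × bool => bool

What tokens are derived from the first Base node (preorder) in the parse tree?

[Ty [Pr [Base b]] => [Ty [Pr [Pr [Base b]] × [Base bool]] => [Ty [Pr [Base bool]]]]]

b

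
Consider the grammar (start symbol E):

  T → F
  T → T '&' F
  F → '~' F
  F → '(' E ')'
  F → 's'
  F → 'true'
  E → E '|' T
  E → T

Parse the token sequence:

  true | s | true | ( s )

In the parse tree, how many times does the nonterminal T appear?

[E [E [E [E [T [F true]]] | [T [F s]]] | [T [F true]]] | [T [F ( [E [T [F s]]] )]]]

5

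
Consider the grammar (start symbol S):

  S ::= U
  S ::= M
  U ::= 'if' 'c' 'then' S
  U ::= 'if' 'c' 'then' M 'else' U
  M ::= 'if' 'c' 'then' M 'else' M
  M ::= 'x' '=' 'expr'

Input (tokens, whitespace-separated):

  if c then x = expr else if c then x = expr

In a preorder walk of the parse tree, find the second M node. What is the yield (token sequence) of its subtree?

[S [U if c then [M x = expr] else [U if c then [S [M x = expr]]]]]

x = expr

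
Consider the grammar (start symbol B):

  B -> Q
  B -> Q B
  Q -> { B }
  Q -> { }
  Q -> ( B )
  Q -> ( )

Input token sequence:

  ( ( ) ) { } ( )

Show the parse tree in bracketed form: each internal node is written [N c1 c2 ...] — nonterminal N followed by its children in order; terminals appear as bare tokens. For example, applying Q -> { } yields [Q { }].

B
Q B
( B ) B
( Q ) B
( ( ) ) B
( ( ) ) Q B
( ( ) ) { } B
( ( ) ) { } Q
( ( ) ) { } ( )

[B [Q ( [B [Q ( )]] )] [B [Q { }] [B [Q ( )]]]]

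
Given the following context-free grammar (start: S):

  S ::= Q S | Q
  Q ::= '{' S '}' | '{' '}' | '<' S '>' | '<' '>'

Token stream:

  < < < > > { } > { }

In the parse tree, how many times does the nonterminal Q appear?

5

[S [Q < [S [Q < [S [Q < >]] >] [S [Q { }]]] >] [S [Q { }]]]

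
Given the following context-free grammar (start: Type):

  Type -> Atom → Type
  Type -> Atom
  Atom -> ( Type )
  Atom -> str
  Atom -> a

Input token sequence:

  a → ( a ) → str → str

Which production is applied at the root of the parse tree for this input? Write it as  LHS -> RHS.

Type -> Atom → Type

[Type [Atom a] → [Type [Atom ( [Type [Atom a]] )] → [Type [Atom str] → [Type [Atom str]]]]]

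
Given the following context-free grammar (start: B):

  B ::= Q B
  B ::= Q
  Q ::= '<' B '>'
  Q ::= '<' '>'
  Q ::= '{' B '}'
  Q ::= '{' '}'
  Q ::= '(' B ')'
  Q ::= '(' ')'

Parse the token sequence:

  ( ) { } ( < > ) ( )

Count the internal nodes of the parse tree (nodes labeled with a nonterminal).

10

[B [Q ( )] [B [Q { }] [B [Q ( [B [Q < >]] )] [B [Q ( )]]]]]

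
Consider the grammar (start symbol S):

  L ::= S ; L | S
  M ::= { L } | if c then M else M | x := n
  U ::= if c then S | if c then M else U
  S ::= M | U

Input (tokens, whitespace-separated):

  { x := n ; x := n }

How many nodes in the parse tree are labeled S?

3

[S [M { [L [S [M x := n]] ; [L [S [M x := n]]]] }]]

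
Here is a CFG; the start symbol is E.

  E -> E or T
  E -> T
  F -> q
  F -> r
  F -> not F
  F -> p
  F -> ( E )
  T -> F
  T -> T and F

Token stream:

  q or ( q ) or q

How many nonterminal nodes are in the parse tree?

12

[E [E [E [T [F q]]] or [T [F ( [E [T [F q]]] )]]] or [T [F q]]]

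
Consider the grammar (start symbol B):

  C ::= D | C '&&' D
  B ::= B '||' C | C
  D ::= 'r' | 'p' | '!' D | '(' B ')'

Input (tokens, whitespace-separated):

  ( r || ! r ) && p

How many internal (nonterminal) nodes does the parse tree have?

12

[B [C [C [D ( [B [B [C [D r]]] || [C [D ! [D r]]]] )]] && [D p]]]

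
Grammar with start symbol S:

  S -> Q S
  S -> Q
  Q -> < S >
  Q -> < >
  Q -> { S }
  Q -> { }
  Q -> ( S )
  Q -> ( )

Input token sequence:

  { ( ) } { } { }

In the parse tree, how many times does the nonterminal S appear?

4

[S [Q { [S [Q ( )]] }] [S [Q { }] [S [Q { }]]]]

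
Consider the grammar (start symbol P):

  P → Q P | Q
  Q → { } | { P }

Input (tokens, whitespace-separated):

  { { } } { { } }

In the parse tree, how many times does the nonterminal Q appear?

4

[P [Q { [P [Q { }]] }] [P [Q { [P [Q { }]] }]]]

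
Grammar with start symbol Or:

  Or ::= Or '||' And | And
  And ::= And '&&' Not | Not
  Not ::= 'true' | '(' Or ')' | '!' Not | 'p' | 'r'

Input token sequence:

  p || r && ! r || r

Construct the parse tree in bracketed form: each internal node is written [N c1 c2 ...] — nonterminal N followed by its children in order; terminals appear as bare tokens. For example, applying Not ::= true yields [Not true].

Or
Or || And
Or || And || And
And || And || And
Not || And || And
p || And || And
p || And && Not || And
p || Not && Not || And
p || r && Not || And
p || r && ! Not || And
p || r && ! r || And
p || r && ! r || Not
p || r && ! r || r

[Or [Or [Or [And [Not p]]] || [And [And [Not r]] && [Not ! [Not r]]]] || [And [Not r]]]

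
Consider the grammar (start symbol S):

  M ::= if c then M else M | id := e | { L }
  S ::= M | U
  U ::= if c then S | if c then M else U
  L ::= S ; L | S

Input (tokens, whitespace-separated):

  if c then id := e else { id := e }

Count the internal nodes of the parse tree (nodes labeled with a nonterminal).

7

[S [M if c then [M id := e] else [M { [L [S [M id := e]]] }]]]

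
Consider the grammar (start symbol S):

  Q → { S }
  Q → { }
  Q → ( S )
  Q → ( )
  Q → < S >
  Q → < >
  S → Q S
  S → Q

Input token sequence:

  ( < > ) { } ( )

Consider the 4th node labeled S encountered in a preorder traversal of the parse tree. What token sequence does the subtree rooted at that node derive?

( )

[S [Q ( [S [Q < >]] )] [S [Q { }] [S [Q ( )]]]]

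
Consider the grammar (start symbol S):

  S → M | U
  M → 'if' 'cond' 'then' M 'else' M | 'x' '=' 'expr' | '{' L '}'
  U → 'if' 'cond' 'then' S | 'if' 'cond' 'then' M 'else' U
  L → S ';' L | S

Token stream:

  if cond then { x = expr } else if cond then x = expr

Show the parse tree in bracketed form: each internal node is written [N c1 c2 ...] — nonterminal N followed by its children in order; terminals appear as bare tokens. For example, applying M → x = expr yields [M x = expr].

[S [U if cond then [M { [L [S [M x = expr]]] }] else [U if cond then [S [M x = expr]]]]]

S
U
if cond then M else U
if cond then { L } else U
if cond then { S } else U
if cond then { M } else U
if cond then { x = expr } else U
if cond then { x = expr } else if cond then S
if cond then { x = expr } else if cond then M
if cond then { x = expr } else if cond then x = expr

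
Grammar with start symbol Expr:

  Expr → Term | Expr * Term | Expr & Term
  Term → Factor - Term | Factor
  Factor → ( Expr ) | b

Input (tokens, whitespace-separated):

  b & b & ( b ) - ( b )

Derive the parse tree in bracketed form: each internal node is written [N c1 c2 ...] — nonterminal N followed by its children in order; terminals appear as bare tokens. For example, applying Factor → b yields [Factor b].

Expr
Expr & Term
Expr & Term & Term
Term & Term & Term
Factor & Term & Term
b & Term & Term
b & Factor & Term
b & b & Term
b & b & Factor - Term
b & b & ( Expr ) - Term
b & b & ( Term ) - Term
b & b & ( Factor ) - Term
b & b & ( b ) - Term
b & b & ( b ) - Factor
b & b & ( b ) - ( Expr )
b & b & ( b ) - ( Term )
b & b & ( b ) - ( Factor )
b & b & ( b ) - ( b )

[Expr [Expr [Expr [Term [Factor b]]] & [Term [Factor b]]] & [Term [Factor ( [Expr [Term [Factor b]]] )] - [Term [Factor ( [Expr [Term [Factor b]]] )]]]]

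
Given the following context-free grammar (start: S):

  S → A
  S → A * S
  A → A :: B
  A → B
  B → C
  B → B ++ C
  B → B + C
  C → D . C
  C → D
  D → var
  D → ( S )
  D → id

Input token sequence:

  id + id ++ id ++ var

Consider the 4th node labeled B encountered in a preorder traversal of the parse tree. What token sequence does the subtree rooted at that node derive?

[S [A [B [B [B [B [C [D id]]] + [C [D id]]] ++ [C [D id]]] ++ [C [D var]]]]]

id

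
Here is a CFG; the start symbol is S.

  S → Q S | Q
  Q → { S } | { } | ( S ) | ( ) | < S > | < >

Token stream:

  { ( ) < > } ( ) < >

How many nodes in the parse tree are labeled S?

[S [Q { [S [Q ( )] [S [Q < >]]] }] [S [Q ( )] [S [Q < >]]]]

5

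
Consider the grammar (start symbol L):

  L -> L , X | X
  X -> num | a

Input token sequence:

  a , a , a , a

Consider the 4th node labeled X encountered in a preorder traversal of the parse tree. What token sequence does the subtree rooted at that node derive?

a

[L [L [L [L [X a]] , [X a]] , [X a]] , [X a]]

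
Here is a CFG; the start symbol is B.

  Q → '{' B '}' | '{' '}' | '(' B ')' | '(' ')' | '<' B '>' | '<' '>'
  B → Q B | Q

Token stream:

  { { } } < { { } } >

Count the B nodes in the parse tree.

[B [Q { [B [Q { }]] }] [B [Q < [B [Q { [B [Q { }]] }]] >]]]

5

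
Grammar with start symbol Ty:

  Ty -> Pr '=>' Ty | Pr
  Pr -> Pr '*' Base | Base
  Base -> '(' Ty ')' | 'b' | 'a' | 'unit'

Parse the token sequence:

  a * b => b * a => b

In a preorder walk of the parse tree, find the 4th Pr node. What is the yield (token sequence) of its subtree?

[Ty [Pr [Pr [Base a]] * [Base b]] => [Ty [Pr [Pr [Base b]] * [Base a]] => [Ty [Pr [Base b]]]]]

b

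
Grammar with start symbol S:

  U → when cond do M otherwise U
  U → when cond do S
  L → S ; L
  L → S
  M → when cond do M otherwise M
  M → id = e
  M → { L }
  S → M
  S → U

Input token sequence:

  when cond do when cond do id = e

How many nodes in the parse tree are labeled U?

[S [U when cond do [S [U when cond do [S [M id = e]]]]]]

2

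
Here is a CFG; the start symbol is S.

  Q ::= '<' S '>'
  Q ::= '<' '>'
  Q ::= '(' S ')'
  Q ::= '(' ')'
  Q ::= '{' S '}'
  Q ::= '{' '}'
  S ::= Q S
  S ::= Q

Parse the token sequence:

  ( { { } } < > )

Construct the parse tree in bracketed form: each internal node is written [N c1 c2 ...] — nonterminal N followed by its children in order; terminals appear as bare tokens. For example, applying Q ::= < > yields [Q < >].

S
Q
( S )
( Q S )
( { S } S )
( { Q } S )
( { { } } S )
( { { } } Q )
( { { } } < > )

[S [Q ( [S [Q { [S [Q { }]] }] [S [Q < >]]] )]]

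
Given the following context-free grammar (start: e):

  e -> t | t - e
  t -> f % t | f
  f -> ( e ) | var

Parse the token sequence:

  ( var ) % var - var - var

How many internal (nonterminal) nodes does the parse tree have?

14

[e [t [f ( [e [t [f var]]] )] % [t [f var]]] - [e [t [f var]] - [e [t [f var]]]]]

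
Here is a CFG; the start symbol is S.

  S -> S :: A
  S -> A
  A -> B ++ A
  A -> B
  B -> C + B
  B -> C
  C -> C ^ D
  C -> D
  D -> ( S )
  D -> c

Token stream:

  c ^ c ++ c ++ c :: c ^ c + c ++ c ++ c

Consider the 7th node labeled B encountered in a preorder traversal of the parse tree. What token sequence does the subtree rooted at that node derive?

c

[S [S [A [B [C [C [D c]] ^ [D c]]] ++ [A [B [C [D c]]] ++ [A [B [C [D c]]]]]]] :: [A [B [C [C [D c]] ^ [D c]] + [B [C [D c]]]] ++ [A [B [C [D c]]] ++ [A [B [C [D c]]]]]]]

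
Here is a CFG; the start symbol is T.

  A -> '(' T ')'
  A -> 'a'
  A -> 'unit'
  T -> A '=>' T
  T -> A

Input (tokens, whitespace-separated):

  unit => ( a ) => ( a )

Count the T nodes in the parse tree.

[T [A unit] => [T [A ( [T [A a]] )] => [T [A ( [T [A a]] )]]]]

5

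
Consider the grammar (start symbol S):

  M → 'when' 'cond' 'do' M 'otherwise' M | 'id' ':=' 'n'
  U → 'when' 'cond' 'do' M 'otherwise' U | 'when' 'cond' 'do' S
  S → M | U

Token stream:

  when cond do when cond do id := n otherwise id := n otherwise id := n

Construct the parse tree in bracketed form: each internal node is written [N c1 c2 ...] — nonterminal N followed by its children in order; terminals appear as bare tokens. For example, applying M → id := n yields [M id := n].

[S [M when cond do [M when cond do [M id := n] otherwise [M id := n]] otherwise [M id := n]]]

S
M
when cond do M otherwise M
when cond do when cond do M otherwise M otherwise M
when cond do when cond do id := n otherwise M otherwise M
when cond do when cond do id := n otherwise id := n otherwise M
when cond do when cond do id := n otherwise id := n otherwise id := n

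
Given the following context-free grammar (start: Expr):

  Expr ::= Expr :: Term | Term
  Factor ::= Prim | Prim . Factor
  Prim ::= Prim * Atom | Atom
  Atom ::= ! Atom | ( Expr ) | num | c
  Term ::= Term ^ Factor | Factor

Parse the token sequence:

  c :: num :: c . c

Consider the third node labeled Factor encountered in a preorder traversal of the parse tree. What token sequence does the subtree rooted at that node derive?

c . c

[Expr [Expr [Expr [Term [Factor [Prim [Atom c]]]]] :: [Term [Factor [Prim [Atom num]]]]] :: [Term [Factor [Prim [Atom c]] . [Factor [Prim [Atom c]]]]]]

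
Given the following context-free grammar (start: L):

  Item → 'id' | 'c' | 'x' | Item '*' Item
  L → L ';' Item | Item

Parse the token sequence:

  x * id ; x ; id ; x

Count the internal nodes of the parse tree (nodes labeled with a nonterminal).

10

[L [L [L [L [Item [Item x] * [Item id]]] ; [Item x]] ; [Item id]] ; [Item x]]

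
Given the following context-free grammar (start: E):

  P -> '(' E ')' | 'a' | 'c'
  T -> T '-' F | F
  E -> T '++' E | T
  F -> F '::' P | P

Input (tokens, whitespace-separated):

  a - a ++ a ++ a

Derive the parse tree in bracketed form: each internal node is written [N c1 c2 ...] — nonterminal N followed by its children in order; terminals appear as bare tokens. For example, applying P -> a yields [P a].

[E [T [T [F [P a]]] - [F [P a]]] ++ [E [T [F [P a]]] ++ [E [T [F [P a]]]]]]

E
T ++ E
T - F ++ E
F - F ++ E
P - F ++ E
a - F ++ E
a - P ++ E
a - a ++ E
a - a ++ T ++ E
a - a ++ F ++ E
a - a ++ P ++ E
a - a ++ a ++ E
a - a ++ a ++ T
a - a ++ a ++ F
a - a ++ a ++ P
a - a ++ a ++ a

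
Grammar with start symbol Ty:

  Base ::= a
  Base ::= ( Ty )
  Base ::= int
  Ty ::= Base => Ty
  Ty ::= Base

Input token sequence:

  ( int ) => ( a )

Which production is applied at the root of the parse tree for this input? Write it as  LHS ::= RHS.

[Ty [Base ( [Ty [Base int]] )] => [Ty [Base ( [Ty [Base a]] )]]]

Ty ::= Base => Ty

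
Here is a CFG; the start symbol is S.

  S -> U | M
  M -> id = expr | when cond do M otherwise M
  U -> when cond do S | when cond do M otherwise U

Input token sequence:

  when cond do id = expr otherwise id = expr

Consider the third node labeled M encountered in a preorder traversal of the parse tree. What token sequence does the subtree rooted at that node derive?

id = expr

[S [M when cond do [M id = expr] otherwise [M id = expr]]]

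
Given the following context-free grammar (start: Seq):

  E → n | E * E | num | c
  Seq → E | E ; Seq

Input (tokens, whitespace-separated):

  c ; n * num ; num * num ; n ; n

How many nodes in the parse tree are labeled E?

[Seq [E c] ; [Seq [E [E n] * [E num]] ; [Seq [E [E num] * [E num]] ; [Seq [E n] ; [Seq [E n]]]]]]

9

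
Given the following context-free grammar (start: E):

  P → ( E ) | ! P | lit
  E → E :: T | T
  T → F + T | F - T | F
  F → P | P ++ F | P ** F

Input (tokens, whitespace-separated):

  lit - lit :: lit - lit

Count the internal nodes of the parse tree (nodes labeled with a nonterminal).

[E [E [T [F [P lit]] - [T [F [P lit]]]]] :: [T [F [P lit]] - [T [F [P lit]]]]]

14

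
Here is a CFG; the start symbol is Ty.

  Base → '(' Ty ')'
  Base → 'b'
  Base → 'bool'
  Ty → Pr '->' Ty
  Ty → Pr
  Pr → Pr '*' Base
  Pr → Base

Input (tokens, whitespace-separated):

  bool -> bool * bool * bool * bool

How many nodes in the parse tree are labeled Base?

[Ty [Pr [Base bool]] -> [Ty [Pr [Pr [Pr [Pr [Base bool]] * [Base bool]] * [Base bool]] * [Base bool]]]]

5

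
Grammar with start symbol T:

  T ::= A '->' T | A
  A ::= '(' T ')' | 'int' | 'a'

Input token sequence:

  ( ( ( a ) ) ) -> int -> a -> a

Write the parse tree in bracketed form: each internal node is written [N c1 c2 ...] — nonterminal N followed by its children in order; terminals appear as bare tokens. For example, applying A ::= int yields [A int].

T
A -> T
( T ) -> T
( A ) -> T
( ( T ) ) -> T
( ( A ) ) -> T
( ( ( T ) ) ) -> T
( ( ( A ) ) ) -> T
( ( ( a ) ) ) -> T
( ( ( a ) ) ) -> A -> T
( ( ( a ) ) ) -> int -> T
( ( ( a ) ) ) -> int -> A -> T
( ( ( a ) ) ) -> int -> a -> T
( ( ( a ) ) ) -> int -> a -> A
( ( ( a ) ) ) -> int -> a -> a

[T [A ( [T [A ( [T [A ( [T [A a]] )]] )]] )] -> [T [A int] -> [T [A a] -> [T [A a]]]]]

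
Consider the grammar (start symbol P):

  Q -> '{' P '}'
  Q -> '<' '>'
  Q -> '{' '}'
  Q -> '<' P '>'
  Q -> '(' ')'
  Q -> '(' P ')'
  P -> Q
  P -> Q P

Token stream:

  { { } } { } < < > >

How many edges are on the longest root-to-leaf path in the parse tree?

6

[P [Q { [P [Q { }]] }] [P [Q { }] [P [Q < [P [Q < >]] >]]]]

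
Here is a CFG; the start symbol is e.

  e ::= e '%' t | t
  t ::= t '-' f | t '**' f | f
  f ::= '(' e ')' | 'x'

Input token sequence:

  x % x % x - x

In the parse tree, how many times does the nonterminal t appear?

4

[e [e [e [t [f x]]] % [t [f x]]] % [t [t [f x]] - [f x]]]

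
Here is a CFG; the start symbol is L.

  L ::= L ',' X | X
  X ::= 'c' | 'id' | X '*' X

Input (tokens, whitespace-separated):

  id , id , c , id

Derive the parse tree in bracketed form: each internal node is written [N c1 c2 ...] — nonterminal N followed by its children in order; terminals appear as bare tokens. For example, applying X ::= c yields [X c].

[L [L [L [L [X id]] , [X id]] , [X c]] , [X id]]

L
L , X
L , X , X
L , X , X , X
X , X , X , X
id , X , X , X
id , id , X , X
id , id , c , X
id , id , c , id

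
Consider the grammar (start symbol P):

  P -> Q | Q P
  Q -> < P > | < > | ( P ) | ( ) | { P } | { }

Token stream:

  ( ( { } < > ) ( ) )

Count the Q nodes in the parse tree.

[P [Q ( [P [Q ( [P [Q { }] [P [Q < >]]] )] [P [Q ( )]]] )]]

5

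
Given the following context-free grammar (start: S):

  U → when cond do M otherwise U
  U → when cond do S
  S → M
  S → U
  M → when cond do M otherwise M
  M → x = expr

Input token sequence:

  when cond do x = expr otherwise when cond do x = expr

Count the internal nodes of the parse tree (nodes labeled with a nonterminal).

6

[S [U when cond do [M x = expr] otherwise [U when cond do [S [M x = expr]]]]]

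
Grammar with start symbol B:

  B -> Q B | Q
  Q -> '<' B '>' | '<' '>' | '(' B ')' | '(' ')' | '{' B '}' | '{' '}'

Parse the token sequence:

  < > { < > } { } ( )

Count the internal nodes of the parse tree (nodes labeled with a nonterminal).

[B [Q < >] [B [Q { [B [Q < >]] }] [B [Q { }] [B [Q ( )]]]]]

10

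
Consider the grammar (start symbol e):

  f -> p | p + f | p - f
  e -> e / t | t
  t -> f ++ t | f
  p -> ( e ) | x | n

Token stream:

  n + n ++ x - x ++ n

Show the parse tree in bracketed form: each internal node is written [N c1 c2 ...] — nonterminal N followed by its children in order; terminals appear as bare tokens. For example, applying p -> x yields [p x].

e
t
f ++ t
p + f ++ t
n + f ++ t
n + p ++ t
n + n ++ t
n + n ++ f ++ t
n + n ++ p - f ++ t
n + n ++ x - f ++ t
n + n ++ x - p ++ t
n + n ++ x - x ++ t
n + n ++ x - x ++ f
n + n ++ x - x ++ p
n + n ++ x - x ++ n

[e [t [f [p n] + [f [p n]]] ++ [t [f [p x] - [f [p x]]] ++ [t [f [p n]]]]]]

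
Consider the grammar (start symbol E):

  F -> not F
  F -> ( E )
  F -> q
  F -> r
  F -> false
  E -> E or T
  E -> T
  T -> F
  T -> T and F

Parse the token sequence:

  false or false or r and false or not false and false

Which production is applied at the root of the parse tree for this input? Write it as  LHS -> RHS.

[E [E [E [E [T [F false]]] or [T [F false]]] or [T [T [F r]] and [F false]]] or [T [T [F not [F false]]] and [F false]]]

E -> E or T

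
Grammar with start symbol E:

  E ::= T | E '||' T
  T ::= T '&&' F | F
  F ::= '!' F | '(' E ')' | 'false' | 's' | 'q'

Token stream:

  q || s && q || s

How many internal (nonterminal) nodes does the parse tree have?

11

[E [E [E [T [F q]]] || [T [T [F s]] && [F q]]] || [T [F s]]]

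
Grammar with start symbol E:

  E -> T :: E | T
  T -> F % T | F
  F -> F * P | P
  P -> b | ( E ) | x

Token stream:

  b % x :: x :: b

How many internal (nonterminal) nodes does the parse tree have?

15

[E [T [F [P b]] % [T [F [P x]]]] :: [E [T [F [P x]]] :: [E [T [F [P b]]]]]]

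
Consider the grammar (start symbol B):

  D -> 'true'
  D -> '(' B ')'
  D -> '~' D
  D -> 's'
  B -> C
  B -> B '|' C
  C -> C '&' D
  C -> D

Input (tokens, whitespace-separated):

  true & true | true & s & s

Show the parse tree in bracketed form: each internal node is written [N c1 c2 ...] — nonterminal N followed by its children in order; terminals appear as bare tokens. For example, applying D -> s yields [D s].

B
B | C
C | C
C & D | C
D & D | C
true & D | C
true & true | C
true & true | C & D
true & true | C & D & D
true & true | D & D & D
true & true | true & D & D
true & true | true & s & D
true & true | true & s & s

[B [B [C [C [D true]] & [D true]]] | [C [C [C [D true]] & [D s]] & [D s]]]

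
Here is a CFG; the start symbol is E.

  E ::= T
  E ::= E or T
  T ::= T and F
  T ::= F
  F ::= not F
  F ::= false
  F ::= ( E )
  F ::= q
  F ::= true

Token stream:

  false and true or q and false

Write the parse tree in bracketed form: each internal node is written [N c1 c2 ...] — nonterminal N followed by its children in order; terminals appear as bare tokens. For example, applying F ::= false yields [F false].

[E [E [T [T [F false]] and [F true]]] or [T [T [F q]] and [F false]]]

E
E or T
T or T
T and F or T
F and F or T
false and F or T
false and true or T
false and true or T and F
false and true or F and F
false and true or q and F
false and true or q and false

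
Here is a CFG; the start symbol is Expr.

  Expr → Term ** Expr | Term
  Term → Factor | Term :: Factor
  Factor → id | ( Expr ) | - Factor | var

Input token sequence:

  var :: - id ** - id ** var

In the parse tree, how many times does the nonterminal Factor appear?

[Expr [Term [Term [Factor var]] :: [Factor - [Factor id]]] ** [Expr [Term [Factor - [Factor id]]] ** [Expr [Term [Factor var]]]]]

6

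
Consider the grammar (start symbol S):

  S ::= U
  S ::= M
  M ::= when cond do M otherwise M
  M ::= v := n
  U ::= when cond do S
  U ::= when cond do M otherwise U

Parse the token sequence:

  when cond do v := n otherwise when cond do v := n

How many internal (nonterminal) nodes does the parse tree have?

[S [U when cond do [M v := n] otherwise [U when cond do [S [M v := n]]]]]

6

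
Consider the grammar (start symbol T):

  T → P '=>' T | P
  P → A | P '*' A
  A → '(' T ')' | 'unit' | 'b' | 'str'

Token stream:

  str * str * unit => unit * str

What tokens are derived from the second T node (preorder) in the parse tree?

[T [P [P [P [A str]] * [A str]] * [A unit]] => [T [P [P [A unit]] * [A str]]]]

unit * str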